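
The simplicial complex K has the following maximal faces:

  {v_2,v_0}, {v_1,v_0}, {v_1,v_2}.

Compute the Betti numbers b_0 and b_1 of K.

Take the total order v_0 < v_1 < v_2 on the vertex set. Then K (dimension 1) consists of the simplices:

  0-simplices (3): [v_0], [v_1], [v_2]
  1-simplices (3): [v_0,v_1], [v_0,v_2], [v_1,v_2]

giving chain groups C_0 ≅ Z^3, C_1 ≅ Z^3.

The boundary map ∂_1: C_1 → C_0 is given by ∂[p,q] = [q] − [p].
This gives a 3×3 integer matrix of rank 2; reducing to Smith normal form yields diagonal entries (1,1).

Now H_k = ker ∂_k / im ∂_{k+1}, so:

  H_0: rank C_0 − rank ∂_1 = 3 − 2 = 1, and the invariant factors of ∂_1 are all 1, so H_0 ≅ Z.
  H_1: rank ker ∂_1 − rank ∂_2 = (3 − 2) − 0 = 1, and there is no ∂_2, so H_1 ≅ Z.

As a check, the Euler characteristic is 3 − 3 = 0, which agrees with 1 − 1 = 0.
(K is a triangulation of the circle S^1.)

Hence the Betti numbers are b_0 = 1, b_1 = 1.

b_0 = 1, b_1 = 1.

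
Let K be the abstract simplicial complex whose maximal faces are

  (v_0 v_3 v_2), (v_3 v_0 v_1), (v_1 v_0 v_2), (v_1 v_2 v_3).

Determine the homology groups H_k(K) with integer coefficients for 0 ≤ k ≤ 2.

H_0 ≅ Z,  H_1 = 0,  H_2 ≅ Z.

Fix the vertex order v_0 < v_1 < v_2 < v_3 and write every simplex with vertices in increasing order. Then dim K = 2 and the simplices of K are:

  0-simplices (4): [v_0], [v_1], [v_2], [v_3]
  1-simplices (6): [v_0,v_1], [v_0,v_2], [v_0,v_3], [v_1,v_2], [v_1,v_3], [v_2,v_3]
  2-simplices (4): [v_0,v_1,v_2], [v_0,v_1,v_3], [v_0,v_2,v_3], [v_1,v_2,v_3]

so the chain groups are C_0 ≅ Z^4, C_1 ≅ Z^6, C_2 ≅ Z^4.

Boundary ∂_1: C_1 → C_0 is given by ∂[p,q] = [q] − [p].
This gives a 4×6 integer matrix of rank 3; reducing to Smith normal form yields diagonal entries (1,1,1).

The boundary map ∂_2: C_2 → C_1 acts by ∂[p,q,r] = [q,r] − [p,r] + [p,q]. For instance
  ∂[v_1,v_2,v_3] = [v_2,v_3] − [v_1,v_3] + [v_1,v_2],
  ∂[v_0,v_1,v_2] = [v_1,v_2] − [v_0,v_2] + [v_0,v_1].
The resulting 6×4 matrix has rank 3, and its Smith normal form has invariant factors (1,1,1).

Now H_k = ker ∂_k / im ∂_{k+1}, so:

  H_0: rank C_0 − rank ∂_1 = 4 − 3 = 1, and the invariant factors of ∂_1 are all 1, so H_0 = Z.
  H_1: rank ker ∂_1 − rank ∂_2 = (6 − 3) − 3 = 0, and the invariant factors of ∂_2 are all 1, so H_1 = 0.
  H_2: rank ker ∂_2 − rank ∂_3 = (4 − 3) − 0 = 1, and there is no ∂_3, so H_2 = Z.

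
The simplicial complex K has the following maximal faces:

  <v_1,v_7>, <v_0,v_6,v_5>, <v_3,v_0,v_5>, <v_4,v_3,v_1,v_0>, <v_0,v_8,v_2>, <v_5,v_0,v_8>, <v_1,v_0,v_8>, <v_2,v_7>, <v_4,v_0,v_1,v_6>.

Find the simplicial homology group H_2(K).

H_2 ≅ 0.

K has 9 vertices, 19 edges, 12 triangles, 2 3-simplices.
rank ∂_2 = 10, rank ∂_3 = 2 ⇒ b_2 = 12 − 10 − 2 = 0; all invariant factors of ∂_3 are 1 so no torsion. So H_2 ≅ 0.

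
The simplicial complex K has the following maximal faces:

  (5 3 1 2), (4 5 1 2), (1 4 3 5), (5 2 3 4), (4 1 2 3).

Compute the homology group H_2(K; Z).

H_2 = 0.

K has 5 vertices, 10 edges, 10 triangles, 5 3-simplices.
rank ∂_2 = 6, rank ∂_3 = 4 ⇒ b_2 = 10 − 6 − 4 = 0; all invariant factors of ∂_3 are 1 so no torsion. So H_2 ≅ 0.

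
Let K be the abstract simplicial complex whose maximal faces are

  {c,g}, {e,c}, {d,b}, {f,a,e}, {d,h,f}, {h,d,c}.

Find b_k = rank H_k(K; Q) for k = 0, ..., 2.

Take the total order a < b < c < d < e < f < g < h on the vertex set. Then K (dimension 2) consists of the simplices:

  0-simplices (8): a, b, c, d, e, f, g, h
  1-simplices (11): ae, af, bd, cd, ce, cg, ch, df, dh, ef, fh
  2-simplices (3): aef, cdh, dfh

Hence C_0 ≅ Z^8, C_1 ≅ Z^11, C_2 ≅ Z^3.

Boundary ∂_1: C_1 → C_0 is given by ∂[p,q] = [q] − [p].
The 8×11 boundary matrix has rank 7 and Smith normal form diag(1,1,1,1,1,1,1).

The boundary map ∂_2: C_2 → C_1 sends each 2-simplex [p,q,r] to [q,r] − [p,r] + [p,q]. For instance
  ∂dfh = fh − dh + df,
  ∂cdh = dh − ch + cd.
The 11×3 boundary matrix has rank 3 and Smith normal form diag(1,1,1).

Now H_k = ker ∂_k / im ∂_{k+1}, so:

  H_0: rank C_0 − rank ∂_1 = 8 − 7 = 1, and the invariant factors of ∂_1 are all 1, so H_0 ≅ Z.
  H_1: rank ker ∂_1 − rank ∂_2 = (11 − 7) − 3 = 1, and the invariant factors of ∂_2 are all 1, so H_1 ≅ Z.
  H_2: rank ker ∂_2 − rank ∂_3 = (3 − 3) − 0 = 0, and there is no ∂_3, so H_2 ≅ 0.

As a check, the Euler characteristic is 8 − 11 + 3 = 0, which agrees with 1 − 1 + 0 = 0.

Hence the Betti numbers are b_0 = 1, b_1 = 1, b_2 = 0.

b_0 = 1, b_1 = 1, b_2 = 0.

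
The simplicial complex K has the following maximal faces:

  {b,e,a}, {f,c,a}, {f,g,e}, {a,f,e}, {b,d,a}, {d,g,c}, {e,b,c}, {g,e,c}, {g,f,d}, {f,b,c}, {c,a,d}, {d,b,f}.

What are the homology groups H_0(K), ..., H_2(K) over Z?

H_0 = Z,  H_1 = Z/2Z,  H_2 = 0.

We work with the vertex ordering a < b < c < d < e < f < g. The simplices of K, each written with vertices in increasing order, are:

  0-simplices (7): a, b, c, d, e, f, g
  1-simplices (18): ab, ac, ad, ae, af, bc, bd, be, bf, cd, ce, cf, cg, df, dg, ef, eg, fg
  2-simplices (12): abd, abe, acd, acf, aef, bce, bcf, bdf, cdg, ceg, dfg, efg

so the chain groups are C_0 ≅ Z^7, C_1 ≅ Z^18, C_2 ≅ Z^12.

∂_1: C_1 → C_0 sends each edge [p,q] (with p < q) to q − p.
As a 7×18 matrix over Z this has rank 6, with invariant factors (1,1,1,1,1,1).

The boundary map ∂_2: C_2 → C_1 acts by ∂[p,q,r] = [q,r] − [p,r] + [p,q]. For instance
  ∂abd = bd − ad + ab,
  ∂abe = be − ae + ab.
As a 18×12 matrix over Z this has rank 12, with invariant factors (1,1,1,1,1,1,1,1,1,1,1,2).

Computing H_k = (kernel of ∂_k) / (image of ∂_{k+1}):

  H_0: rank C_0 − rank ∂_1 = 7 − 6 = 1, and the invariant factors of ∂_1 are all 1, so H_0 = Z.
  H_1: rank ker ∂_1 − rank ∂_2 = (18 − 6) − 12 = 0, and ∂_2 has invariant factor 2 > 1, so H_1 = Z/2Z.
  H_2: rank ker ∂_2 − rank ∂_3 = (12 − 12) − 0 = 0, and there is no ∂_3, so H_2 = 0.

As a check, the Euler characteristic is 7 − 18 + 12 = 1, which agrees with 1 − 0 + 0 = 1.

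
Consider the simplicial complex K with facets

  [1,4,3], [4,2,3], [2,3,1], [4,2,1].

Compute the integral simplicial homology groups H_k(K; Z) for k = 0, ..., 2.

K has 4 vertices, 6 edges, 4 triangles.
rank ∂_0 = 0, rank ∂_1 = 3 ⇒ b_0 = 4 − 0 − 3 = 1; all invariant factors of ∂_1 are 1 so no torsion. So H_0 = Z.
rank ∂_1 = 3, rank ∂_2 = 3 ⇒ b_1 = 6 − 3 − 3 = 0; all invariant factors of ∂_2 are 1 so no torsion. So H_1 = 0.
rank ∂_2 = 3, rank ∂_3 = 0 ⇒ b_2 = 4 − 3 − 0 = 1. So H_2 = Z.

H_0 ≅ Z,  H_1 = 0,  H_2 ≅ Z.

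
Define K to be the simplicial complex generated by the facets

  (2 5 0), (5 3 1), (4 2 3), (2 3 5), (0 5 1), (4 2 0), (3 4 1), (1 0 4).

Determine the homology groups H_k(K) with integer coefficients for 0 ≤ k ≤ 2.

H_0 = Z,  H_1 = 0,  H_2 = Z.

Fix the vertex order 0 < 1 < 2 < 3 < 4 < 5 and write every simplex with vertices in increasing order. Then dim K = 2 and the simplices of K are:

  0-simplices (6): [0], [1], [2], [3], [4], [5]
  1-simplices (12): [0,1], [0,2], [0,4], [0,5], [1,3], [1,4], [1,5], [2,3], [2,4], [2,5], [3,4], [3,5]
  2-simplices (8): [0,1,4], [0,1,5], [0,2,4], [0,2,5], [1,3,4], [1,3,5], [2,3,4], [2,3,5]

Hence C_0 ≅ Z^6, C_1 ≅ Z^12, C_2 ≅ Z^8.

Boundary ∂_1: C_1 → C_0 maps an edge to its endpoints' difference, ∂[p,q] = q − p.
As a 6×12 matrix over Z this has rank 5, with invariant factors (1,1,1,1,1).

∂_2: C_2 → C_1 acts by ∂[p,q,r] = [q,r] − [p,r] + [p,q]. For instance
  ∂[0,2,5] = [2,5] − [0,5] + [0,2],
  ∂[0,1,4] = [1,4] − [0,4] + [0,1].
The resulting 12×8 matrix has rank 7, and its Smith normal form has invariant factors (1,1,1,1,1,1,1).

Computing H_k = (kernel of ∂_k) / (image of ∂_{k+1}):

  H_0: rank C_0 − rank ∂_1 = 6 − 5 = 1, and the invariant factors of ∂_1 are all 1, so H_0 = Z.
  H_1: rank ker ∂_1 − rank ∂_2 = (12 − 5) − 7 = 0, and the invariant factors of ∂_2 are all 1, so H_1 = 0.
  H_2: rank ker ∂_2 − rank ∂_3 = (8 − 7) − 0 = 1, and there is no ∂_3, so H_2 = Z.

As a check, the Euler characteristic is 6 − 12 + 8 = 2, which agrees with 1 − 0 + 1 = 2.
(K is a triangulation of the 2-sphere S^2.)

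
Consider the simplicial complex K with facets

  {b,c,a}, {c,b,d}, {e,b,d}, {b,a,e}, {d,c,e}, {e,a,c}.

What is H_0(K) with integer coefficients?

Take the total order a < b < c < d < e on the vertex set. Then K (dimension 2) consists of the simplices:

  0-simplices (5): a, b, c, d, e
  1-simplices (9): ab, ac, ae, bc, bd, be, cd, ce, de
  2-simplices (6): abc, abe, ace, bcd, bde, cde

so the chain groups are C_0 ≅ Z^5, C_1 ≅ Z^9, C_2 ≅ Z^6.

∂_1: C_1 → C_0 maps an edge to its endpoints' difference, ∂[p,q] = q − p. For instance
  ∂bc = c − b.
This gives a 5×9 integer matrix of rank 4; reducing to Smith normal form yields diagonal entries (1,1,1,1).

The boundary map ∂_2: C_2 → C_1 sends each 2-simplex [p,q,r] to [q,r] − [p,r] + [p,q]. For instance
  ∂abc = bc − ac + ab,
  ∂abe = be − ae + ab.
The resulting 9×6 matrix has rank 5, and its Smith normal form has invariant factors (1,1,1,1,1).

Computing H_k = (kernel of ∂_k) / (image of ∂_{k+1}):

  H_0: rank C_0 − rank ∂_1 = 5 − 4 = 1, and the invariant factors of ∂_1 are all 1, so H_0 ≅ Z.

H_0 = Z.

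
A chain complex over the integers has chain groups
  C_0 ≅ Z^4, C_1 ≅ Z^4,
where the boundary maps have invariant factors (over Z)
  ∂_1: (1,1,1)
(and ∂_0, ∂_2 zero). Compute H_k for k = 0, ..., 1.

H_0 = Z,  H_1 = Z.

H_0: b_0 = 4 − 0 − 3 = 1; torsion from ∂_1 factors > 1: none. So H_0 = Z.
H_1: b_1 = 4 − 3 − 0 = 1; torsion from ∂_2 factors > 1: none. So H_1 = Z.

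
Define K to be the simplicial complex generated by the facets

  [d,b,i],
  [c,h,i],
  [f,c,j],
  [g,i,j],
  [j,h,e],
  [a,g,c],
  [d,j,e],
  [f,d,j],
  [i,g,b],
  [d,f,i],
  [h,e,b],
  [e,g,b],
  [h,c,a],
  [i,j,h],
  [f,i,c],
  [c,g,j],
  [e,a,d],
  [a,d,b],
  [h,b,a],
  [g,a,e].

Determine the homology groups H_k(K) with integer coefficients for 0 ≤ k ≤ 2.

Order the vertices as a < b < c < d < e < f < g < h < i < j. Listing each simplex with vertices in this order, K has dimension 2 with simplices:

  0-simplices (10): a, b, c, d, e, f, g, h, i, j
  1-simplices (30): ab, ac, ad, ae, ag, ah, bd, be, bg, bh, bi, cf, cg, ch, ci, cj, de, df, di, dj, eg, eh, ej, fi, fj, gi, gj, hi, hj, ij
  2-simplices (20): abd, abh, acg, ach, ade, aeg, bdi, beg, beh, bgi, cfi, cfj, cgj, chi, dej, dfi, dfj, ehj, gij, hij

so the chain groups are C_0 ≅ Z^10, C_1 ≅ Z^30, C_2 ≅ Z^20.

Boundary ∂_1: C_1 → C_0 is given by ∂[p,q] = [q] − [p].
The resulting 10×30 matrix has rank 9, and its Smith normal form has invariant factors (1,1,1,1,1,1,1,1,1).

Boundary ∂_2: C_2 → C_1 maps a triangle to the signed sum of its edges. For instance
  ∂ehj = hj − ej + eh,
  ∂beh = eh − bh + be.
This gives a 30×20 integer matrix of rank 20; reducing to Smith normal form yields diagonal entries (1,1,1,1,1,1,1,1,1,1,1,1,1,1,1,1,1,1,1,2).

Computing H_k = (kernel of ∂_k) / (image of ∂_{k+1}):

  H_0: rank C_0 − rank ∂_1 = 10 − 9 = 1, and the invariant factors of ∂_1 are all 1, so H_0 ≅ Z.
  H_1: rank ker ∂_1 − rank ∂_2 = (30 − 9) − 20 = 1, and ∂_2 has invariant factor 2 > 1, so H_1 ≅ Z ⊕ Z/2.
  H_2: rank ker ∂_2 − rank ∂_3 = (20 − 20) − 0 = 0, and there is no ∂_3, so H_2 ≅ 0.

H_0 = Z,  H_1 = Z ⊕ Z/2,  H_2 = 0.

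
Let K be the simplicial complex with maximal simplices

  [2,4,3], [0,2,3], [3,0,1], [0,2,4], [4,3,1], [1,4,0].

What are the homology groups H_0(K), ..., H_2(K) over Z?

H_0 = Z,  H_1 = 0,  H_2 = Z.

Take the total order 0 < 1 < 2 < 3 < 4 on the vertex set. Then K (dimension 2) consists of the simplices:

  0-simplices (5): [0], [1], [2], [3], [4]
  1-simplices (9): [0,1], [0,2], [0,3], [0,4], [1,3], [1,4], [2,3], [2,4], [3,4]
  2-simplices (6): [0,1,3], [0,1,4], [0,2,3], [0,2,4], [1,3,4], [2,3,4]

Hence C_0 ≅ Z^5, C_1 ≅ Z^9, C_2 ≅ Z^6.

∂_1: C_1 → C_0 sends each edge [p,q] (with p < q) to q − p. For instance
  ∂[2,3] = [3] − [2].
This gives a 5×9 integer matrix of rank 4; reducing to Smith normal form yields diagonal entries (1,1,1,1).

∂_2: C_2 → C_1 maps a triangle to the signed sum of its edges. For instance
  ∂[2,3,4] = [3,4] − [2,4] + [2,3],
  ∂[0,1,3] = [1,3] − [0,3] + [0,1].
As a 9×6 matrix over Z this has rank 5, with invariant factors (1,1,1,1,1).

Computing H_k = (kernel of ∂_k) / (image of ∂_{k+1}):

  H_0: rank C_0 − rank ∂_1 = 5 − 4 = 1, and the invariant factors of ∂_1 are all 1, so H_0 ≅ Z.
  H_1: rank ker ∂_1 − rank ∂_2 = (9 − 4) − 5 = 0, and the invariant factors of ∂_2 are all 1, so H_1 ≅ 0.
  H_2: rank ker ∂_2 − rank ∂_3 = (6 − 5) − 0 = 1, and there is no ∂_3, so H_2 ≅ Z.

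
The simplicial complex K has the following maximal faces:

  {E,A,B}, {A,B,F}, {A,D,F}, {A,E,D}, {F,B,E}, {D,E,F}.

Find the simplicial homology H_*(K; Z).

Take the total order A < B < D < E < F on the vertex set. Then K (dimension 2) consists of the simplices:

  0-simplices (5): A, B, D, E, F
  1-simplices (9): AB, AD, AE, AF, BE, BF, DE, DF, EF
  2-simplices (6): ABE, ABF, ADE, ADF, BEF, DEF

Hence C_0 ≅ Z^5, C_1 ≅ Z^9, C_2 ≅ Z^6.

∂_1: C_1 → C_0 maps an edge to its endpoints' difference, ∂[p,q] = q − p.
The resulting 5×9 matrix has rank 4, and its Smith normal form has invariant factors (1,1,1,1).

Boundary ∂_2: C_2 → C_1 sends each 2-simplex [p,q,r] to [q,r] − [p,r] + [p,q]. For instance
  ∂ADF = DF − AF + AD,
  ∂DEF = EF − DF + DE.
This gives a 9×6 integer matrix of rank 5; reducing to Smith normal form yields diagonal entries (1,1,1,1,1).

Reading off H_k = ker ∂_k / im ∂_{k+1}:

  H_0: rank C_0 − rank ∂_1 = 5 − 4 = 1, and the invariant factors of ∂_1 are all 1, so H_0 ≅ Z.
  H_1: rank ker ∂_1 − rank ∂_2 = (9 − 4) − 5 = 0, and the invariant factors of ∂_2 are all 1, so H_1 ≅ 0.
  H_2: rank ker ∂_2 − rank ∂_3 = (6 − 5) − 0 = 1, and there is no ∂_3, so H_2 ≅ Z.

H_0 = Z,  H_1 = 0,  H_2 = Z.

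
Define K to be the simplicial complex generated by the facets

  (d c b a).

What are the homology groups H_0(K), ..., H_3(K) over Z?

H_0 = Z,  H_1 = 0,  H_2 = 0,  H_3 = 0.

Fix the vertex order a < b < c < d and write every simplex with vertices in increasing order. Then dim K = 3 and the simplices of K are:

  0-simplices (4): a, b, c, d
  1-simplices (6): ab, ac, ad, bc, bd, cd
  2-simplices (4): abc, abd, acd, bcd
  3-simplices (1): abcd

Hence C_0 ≅ Z^4, C_1 ≅ Z^6, C_2 ≅ Z^4, C_3 ≅ Z^1.

Boundary ∂_1: C_1 → C_0 is given by ∂[p,q] = [q] − [p]. For instance
  ∂ad = d − a.
The resulting 4×6 matrix has rank 3, and its Smith normal form has invariant factors (1,1,1).

Boundary ∂_2: C_2 → C_1 acts by ∂[p,q,r] = [q,r] − [p,r] + [p,q]. For instance
  ∂abd = bd − ad + ab,
  ∂bcd = cd − bd + bc.
The 6×4 boundary matrix has rank 3 and Smith normal form diag(1,1,1).

∂_3: C_3 → C_2 sends each 3-simplex σ to the alternating sum Σ_i (−1)^i (σ with its i-th vertex removed). For instance
  ∂abcd = bcd − acd + abd − abc.
The resulting 4×1 matrix has rank 1, and its Smith normal form has invariant factors (1).

Computing H_k = (kernel of ∂_k) / (image of ∂_{k+1}):

  H_0: rank C_0 − rank ∂_1 = 4 − 3 = 1, and the invariant factors of ∂_1 are all 1, so H_0 = Z.
  H_1: rank ker ∂_1 − rank ∂_2 = (6 − 3) − 3 = 0, and the invariant factors of ∂_2 are all 1, so H_1 = 0.
  H_2: rank ker ∂_2 − rank ∂_3 = (4 − 3) − 1 = 0, and the invariant factors of ∂_3 are all 1, so H_2 = 0.
  H_3: rank ker ∂_3 − rank ∂_4 = (1 − 1) − 0 = 0, and there is no ∂_4, so H_3 = 0.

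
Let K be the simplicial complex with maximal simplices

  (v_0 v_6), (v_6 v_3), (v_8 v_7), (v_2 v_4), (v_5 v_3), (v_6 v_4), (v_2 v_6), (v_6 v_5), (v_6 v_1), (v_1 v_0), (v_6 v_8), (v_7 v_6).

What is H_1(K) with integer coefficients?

Fix the vertex order v_0 < v_1 < v_2 < v_3 < v_4 < v_5 < v_6 < v_7 < v_8 and write every simplex with vertices in increasing order. Then dim K = 1 and the simplices of K are:

  0-simplices (9): [v_0], [v_1], [v_2], [v_3], [v_4], [v_5], [v_6], [v_7], [v_8]
  1-simplices (12): [v_0,v_1], [v_0,v_6], [v_1,v_6], [v_2,v_4], [v_2,v_6], [v_3,v_5], [v_3,v_6], [v_4,v_6], [v_5,v_6], [v_6,v_7], [v_6,v_8], [v_7,v_8]

giving chain groups C_0 ≅ Z^9, C_1 ≅ Z^12.

The boundary map ∂_1: C_1 → C_0 sends each edge [p,q] (with p < q) to q − p.
The 9×12 boundary matrix has rank 8 and Smith normal form diag(1,1,1,1,1,1,1,1).

Computing H_k = (kernel of ∂_k) / (image of ∂_{k+1}):

  H_1: rank ker ∂_1 − rank ∂_2 = (12 − 8) − 0 = 4, and there is no ∂_2, so H_1 = Z^4.

H_1 = Z^4.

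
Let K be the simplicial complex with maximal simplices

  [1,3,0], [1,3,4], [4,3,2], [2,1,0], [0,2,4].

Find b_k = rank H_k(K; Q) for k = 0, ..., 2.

Order the vertices as 0 < 1 < 2 < 3 < 4. Listing each simplex with vertices in this order, K has dimension 2 with simplices:

  0-simplices (5): [0], [1], [2], [3], [4]
  1-simplices (10): [0,1], [0,2], [0,3], [0,4], [1,2], [1,3], [1,4], [2,3], [2,4], [3,4]
  2-simplices (5): [0,1,2], [0,1,3], [0,2,4], [1,3,4], [2,3,4]

giving chain groups C_0 ≅ Z^5, C_1 ≅ Z^10, C_2 ≅ Z^5.

Boundary ∂_1: C_1 → C_0 is given by ∂[p,q] = [q] − [p].
As a 5×10 matrix over Z this has rank 4, with invariant factors (1,1,1,1).

The boundary map ∂_2: C_2 → C_1 maps a triangle to the signed sum of its edges. For instance
  ∂[2,3,4] = [3,4] − [2,4] + [2,3],
  ∂[0,1,2] = [1,2] − [0,2] + [0,1].
The resulting 10×5 matrix has rank 5, and its Smith normal form has invariant factors (1,1,1,1,1).

Computing H_k = (kernel of ∂_k) / (image of ∂_{k+1}):

  H_0: rank C_0 − rank ∂_1 = 5 − 4 = 1, and the invariant factors of ∂_1 are all 1, so H_0 ≅ Z.
  H_1: rank ker ∂_1 − rank ∂_2 = (10 − 4) − 5 = 1, and the invariant factors of ∂_2 are all 1, so H_1 ≅ Z.
  H_2: rank ker ∂_2 − rank ∂_3 = (5 − 5) − 0 = 0, and there is no ∂_3, so H_2 ≅ 0.

As a check, the Euler characteristic is 5 − 10 + 5 = 0, which agrees with 1 − 1 + 0 = 0.
(K is a triangulation of the Möbius band.)

Hence the Betti numbers are b_0 = 1, b_1 = 1, b_2 = 0.

b_0 = 1, b_1 = 1, b_2 = 0.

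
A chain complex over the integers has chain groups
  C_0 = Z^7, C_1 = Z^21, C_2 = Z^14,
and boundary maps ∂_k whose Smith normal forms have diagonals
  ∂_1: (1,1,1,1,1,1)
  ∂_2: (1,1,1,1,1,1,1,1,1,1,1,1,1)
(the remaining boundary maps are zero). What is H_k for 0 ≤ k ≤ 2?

H_0: b_0 = 7 − 0 − 6 = 1; torsion from ∂_1 factors > 1: none. So H_0 ≅ Z.
H_1: b_1 = 21 − 6 − 13 = 2; torsion from ∂_2 factors > 1: none. So H_1 ≅ Z^2.
H_2: b_2 = 14 − 13 − 0 = 1; torsion from ∂_3 factors > 1: none. So H_2 ≅ Z.

H_0 ≅ Z,  H_1 ≅ Z^2,  H_2 ≅ Z.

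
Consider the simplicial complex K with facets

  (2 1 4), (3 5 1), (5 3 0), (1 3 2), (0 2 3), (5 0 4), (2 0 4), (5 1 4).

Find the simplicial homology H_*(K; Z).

Order the vertices as 0 < 1 < 2 < 3 < 4 < 5. Listing each simplex with vertices in this order, K has dimension 2 with simplices:

  0-simplices (6): [0], [1], [2], [3], [4], [5]
  1-simplices (12): [0,2], [0,3], [0,4], [0,5], [1,2], [1,3], [1,4], [1,5], [2,3], [2,4], [3,5], [4,5]
  2-simplices (8): [0,2,3], [0,2,4], [0,3,5], [0,4,5], [1,2,3], [1,2,4], [1,3,5], [1,4,5]

giving chain groups C_0 ≅ Z^6, C_1 ≅ Z^12, C_2 ≅ Z^8.

Boundary ∂_1: C_1 → C_0 sends each edge [p,q] (with p < q) to q − p. For instance
  ∂[1,2] = [2] − [1].
The 6×12 boundary matrix has rank 5 and Smith normal form diag(1,1,1,1,1).

The boundary map ∂_2: C_2 → C_1 acts by ∂[p,q,r] = [q,r] − [p,r] + [p,q]. For instance
  ∂[1,4,5] = [4,5] − [1,5] + [1,4],
  ∂[1,2,4] = [2,4] − [1,4] + [1,2].
As a 12×8 matrix over Z this has rank 7, with invariant factors (1,1,1,1,1,1,1).

Now H_k = ker ∂_k / im ∂_{k+1}, so:

  H_0: rank C_0 − rank ∂_1 = 6 − 5 = 1, and the invariant factors of ∂_1 are all 1, so H_0 ≅ Z.
  H_1: rank ker ∂_1 − rank ∂_2 = (12 − 5) − 7 = 0, and the invariant factors of ∂_2 are all 1, so H_1 ≅ 0.
  H_2: rank ker ∂_2 − rank ∂_3 = (8 − 7) − 0 = 1, and there is no ∂_3, so H_2 ≅ Z.

H_0 = Z,  H_1 = 0,  H_2 = Z.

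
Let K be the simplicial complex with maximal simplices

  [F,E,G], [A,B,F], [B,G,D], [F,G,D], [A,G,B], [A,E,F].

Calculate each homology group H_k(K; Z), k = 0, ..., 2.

H_0 = Z,  H_1 = Z,  H_2 = 0.

Order the vertices as A < B < D < E < F < G. Listing each simplex with vertices in this order, K has dimension 2 with simplices:

  0-simplices (6): A, B, D, E, F, G
  1-simplices (12): AB, AE, AF, AG, BD, BF, BG, DF, DG, EF, EG, FG
  2-simplices (6): ABF, ABG, AEF, BDG, DFG, EFG

Hence C_0 ≅ Z^6, C_1 ≅ Z^12, C_2 ≅ Z^6.

The boundary map ∂_1: C_1 → C_0 is given by ∂[p,q] = [q] − [p].
The resulting 6×12 matrix has rank 5, and its Smith normal form has invariant factors (1,1,1,1,1).

∂_2: C_2 → C_1 maps a triangle to the signed sum of its edges. For instance
  ∂ABG = BG − AG + AB,
  ∂BDG = DG − BG + BD.
The resulting 12×6 matrix has rank 6, and its Smith normal form has invariant factors (1,1,1,1,1,1).

From H_k ≅ ker(∂_k) / im(∂_{k+1}) we obtain:

  H_0: rank C_0 − rank ∂_1 = 6 − 5 = 1, and the invariant factors of ∂_1 are all 1, so H_0 ≅ Z.
  H_1: rank ker ∂_1 − rank ∂_2 = (12 − 5) − 6 = 1, and the invariant factors of ∂_2 are all 1, so H_1 ≅ Z.
  H_2: rank ker ∂_2 − rank ∂_3 = (6 − 6) − 0 = 0, and there is no ∂_3, so H_2 ≅ 0.

As a check, the Euler characteristic is 6 − 12 + 6 = 0, which agrees with 1 − 1 + 0 = 0.
(K is a triangulation of the cylinder S^1 x I.)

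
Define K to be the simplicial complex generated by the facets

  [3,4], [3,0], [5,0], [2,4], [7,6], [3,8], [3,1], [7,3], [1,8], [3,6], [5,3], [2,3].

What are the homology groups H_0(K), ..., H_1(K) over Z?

H_0 = Z,  H_1 = Z^4.

Take the total order 0 < 1 < 2 < 3 < 4 < 5 < 6 < 7 < 8 on the vertex set. Then K (dimension 1) consists of the simplices:

  0-simplices (9): [0], [1], [2], [3], [4], [5], [6], [7], [8]
  1-simplices (12): [0,3], [0,5], [1,3], [1,8], [2,3], [2,4], [3,4], [3,5], [3,6], [3,7], [3,8], [6,7]

giving chain groups C_0 ≅ Z^9, C_1 ≅ Z^12.

The boundary map ∂_1: C_1 → C_0 sends each edge [p,q] (with p < q) to q − p. For instance
  ∂[6,7] = [7] − [6].
The resulting 9×12 matrix has rank 8, and its Smith normal form has invariant factors (1,1,1,1,1,1,1,1).

From H_k ≅ ker(∂_k) / im(∂_{k+1}) we obtain:

  H_0: rank C_0 − rank ∂_1 = 9 − 8 = 1, and the invariant factors of ∂_1 are all 1, so H_0 ≅ Z.
  H_1: rank ker ∂_1 − rank ∂_2 = (12 − 8) − 0 = 4, and there is no ∂_2, so H_1 ≅ Z^4.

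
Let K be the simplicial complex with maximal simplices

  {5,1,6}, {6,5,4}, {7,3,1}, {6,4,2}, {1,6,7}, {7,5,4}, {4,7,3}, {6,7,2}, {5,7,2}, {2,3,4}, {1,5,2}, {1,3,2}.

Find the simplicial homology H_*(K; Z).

Fix the vertex order 1 < 2 < 3 < 4 < 5 < 6 < 7 and write every simplex with vertices in increasing order. Then dim K = 2 and the simplices of K are:

  0-simplices (7): [1], [2], [3], [4], [5], [6], [7]
  1-simplices (18): [1,2], [1,3], [1,5], [1,6], [1,7], [2,3], [2,4], [2,5], [2,6], [2,7], [3,4], [3,7], [4,5], [4,6], [4,7], [5,6], [5,7], [6,7]
  2-simplices (12): [1,2,3], [1,2,5], [1,3,7], [1,5,6], [1,6,7], [2,3,4], [2,4,6], [2,5,7], [2,6,7], [3,4,7], [4,5,6], [4,5,7]

giving chain groups C_0 ≅ Z^7, C_1 ≅ Z^18, C_2 ≅ Z^12.

Boundary ∂_1: C_1 → C_0 sends each edge [p,q] (with p < q) to q − p.
The 7×18 boundary matrix has rank 6 and Smith normal form diag(1,1,1,1,1,1).

The boundary map ∂_2: C_2 → C_1 maps a triangle to the signed sum of its edges. For instance
  ∂[2,6,7] = [6,7] − [2,7] + [2,6],
  ∂[1,3,7] = [3,7] − [1,7] + [1,3].
The 18×12 boundary matrix has rank 12 and Smith normal form diag(1,1,1,1,1,1,1,1,1,1,1,2).

Reading off H_k = ker ∂_k / im ∂_{k+1}:

  H_0: rank C_0 − rank ∂_1 = 7 − 6 = 1, and the invariant factors of ∂_1 are all 1, so H_0 ≅ Z.
  H_1: rank ker ∂_1 − rank ∂_2 = (18 − 6) − 12 = 0, and ∂_2 has invariant factor 2 > 1, so H_1 ≅ Z/2.
  H_2: rank ker ∂_2 − rank ∂_3 = (12 − 12) − 0 = 0, and there is no ∂_3, so H_2 ≅ 0.

As a check, the Euler characteristic is 7 − 18 + 12 = 1, which agrees with 1 − 0 + 0 = 1.
(K is a triangulation of the real projective plane RP^2.)

H_0 = Z,  H_1 = Z/2,  H_2 = 0.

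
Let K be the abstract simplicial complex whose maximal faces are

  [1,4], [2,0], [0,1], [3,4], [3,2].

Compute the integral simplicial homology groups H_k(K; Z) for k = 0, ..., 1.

We work with the vertex ordering 0 < 1 < 2 < 3 < 4. The simplices of K, each written with vertices in increasing order, are:

  0-simplices (5): [0], [1], [2], [3], [4]
  1-simplices (5): [0,1], [0,2], [1,4], [2,3], [3,4]

giving chain groups C_0 ≅ Z^5, C_1 ≅ Z^5.

Boundary ∂_1: C_1 → C_0 maps an edge to its endpoints' difference, ∂[p,q] = q − p. For instance
  ∂[3,4] = [4] − [3].
This gives a 5×5 integer matrix of rank 4; reducing to Smith normal form yields diagonal entries (1,1,1,1).

Computing H_k = (kernel of ∂_k) / (image of ∂_{k+1}):

  H_0: rank C_0 − rank ∂_1 = 5 − 4 = 1, and the invariant factors of ∂_1 are all 1, so H_0 = Z.
  H_1: rank ker ∂_1 − rank ∂_2 = (5 − 4) − 0 = 1, and there is no ∂_2, so H_1 = Z.

H_0 = Z,  H_1 = Z.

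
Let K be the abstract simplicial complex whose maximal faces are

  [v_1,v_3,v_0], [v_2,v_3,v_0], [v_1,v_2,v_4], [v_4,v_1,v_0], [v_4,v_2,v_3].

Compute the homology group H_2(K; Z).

Take the total order v_0 < v_1 < v_2 < v_3 < v_4 on the vertex set. Then K (dimension 2) consists of the simplices:

  0-simplices (5): [v_0], [v_1], [v_2], [v_3], [v_4]
  1-simplices (10): [v_0,v_1], [v_0,v_2], [v_0,v_3], [v_0,v_4], [v_1,v_2], [v_1,v_3], [v_1,v_4], [v_2,v_3], [v_2,v_4], [v_3,v_4]
  2-simplices (5): [v_0,v_1,v_3], [v_0,v_1,v_4], [v_0,v_2,v_3], [v_1,v_2,v_4], [v_2,v_3,v_4]

giving chain groups C_0 ≅ Z^5, C_1 ≅ Z^10, C_2 ≅ Z^5.

∂_1: C_1 → C_0 maps an edge to its endpoints' difference, ∂[p,q] = q − p. For instance
  ∂[v_0,v_1] = [v_1] − [v_0].
The resulting 5×10 matrix has rank 4, and its Smith normal form has invariant factors (1,1,1,1).

∂_2: C_2 → C_1 sends each 2-simplex [p,q,r] to [q,r] − [p,r] + [p,q]. For instance
  ∂[v_2,v_3,v_4] = [v_3,v_4] − [v_2,v_4] + [v_2,v_3],
  ∂[v_0,v_2,v_3] = [v_2,v_3] − [v_0,v_3] + [v_0,v_2].
As a 10×5 matrix over Z this has rank 5, with invariant factors (1,1,1,1,1).

Reading off H_k = ker ∂_k / im ∂_{k+1}:

  H_2: rank ker ∂_2 − rank ∂_3 = (5 − 5) − 0 = 0, and there is no ∂_3, so H_2 = 0.

H_2 ≅ 0.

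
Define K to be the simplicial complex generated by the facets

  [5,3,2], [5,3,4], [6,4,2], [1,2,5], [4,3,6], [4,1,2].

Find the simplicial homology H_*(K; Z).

Fix the vertex order 1 < 2 < 3 < 4 < 5 < 6 and write every simplex with vertices in increasing order. Then dim K = 2 and the simplices of K are:

  0-simplices (6): [1], [2], [3], [4], [5], [6]
  1-simplices (12): [1,2], [1,4], [1,5], [2,3], [2,4], [2,5], [2,6], [3,4], [3,5], [3,6], [4,5], [4,6]
  2-simplices (6): [1,2,4], [1,2,5], [2,3,5], [2,4,6], [3,4,5], [3,4,6]

giving chain groups C_0 ≅ Z^6, C_1 ≅ Z^12, C_2 ≅ Z^6.

∂_1: C_1 → C_0 is given by ∂[p,q] = [q] − [p]. For instance
  ∂[3,5] = [5] − [3].
The resulting 6×12 matrix has rank 5, and its Smith normal form has invariant factors (1,1,1,1,1).

Boundary ∂_2: C_2 → C_1 acts by ∂[p,q,r] = [q,r] − [p,r] + [p,q]. For instance
  ∂[1,2,4] = [2,4] − [1,4] + [1,2],
  ∂[3,4,6] = [4,6] − [3,6] + [3,4].
This gives a 12×6 integer matrix of rank 6; reducing to Smith normal form yields diagonal entries (1,1,1,1,1,1).

Reading off H_k = ker ∂_k / im ∂_{k+1}:

  H_0: rank C_0 − rank ∂_1 = 6 − 5 = 1, and the invariant factors of ∂_1 are all 1, so H_0 = Z.
  H_1: rank ker ∂_1 − rank ∂_2 = (12 − 5) − 6 = 1, and the invariant factors of ∂_2 are all 1, so H_1 = Z.
  H_2: rank ker ∂_2 − rank ∂_3 = (6 − 6) − 0 = 0, and there is no ∂_3, so H_2 = 0.

H_0 = Z,  H_1 = Z,  H_2 = 0.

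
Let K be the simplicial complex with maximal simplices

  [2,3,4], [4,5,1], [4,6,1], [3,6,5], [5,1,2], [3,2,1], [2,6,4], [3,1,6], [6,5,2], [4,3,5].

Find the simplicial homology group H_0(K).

Take the total order 1 < 2 < 3 < 4 < 5 < 6 on the vertex set. Then K (dimension 2) consists of the simplices:

  0-simplices (6): [1], [2], [3], [4], [5], [6]
  1-simplices (15): [1,2], [1,3], [1,4], [1,5], [1,6], [2,3], [2,4], [2,5], [2,6], [3,4], [3,5], [3,6], [4,5], [4,6], [5,6]
  2-simplices (10): [1,2,3], [1,2,5], [1,3,6], [1,4,5], [1,4,6], [2,3,4], [2,4,6], [2,5,6], [3,4,5], [3,5,6]

so the chain groups are C_0 ≅ Z^6, C_1 ≅ Z^15, C_2 ≅ Z^10.

The boundary map ∂_1: C_1 → C_0 sends each edge [p,q] (with p < q) to q − p.
As a 6×15 matrix over Z this has rank 5, with invariant factors (1,1,1,1,1).

The boundary map ∂_2: C_2 → C_1 acts by ∂[p,q,r] = [q,r] − [p,r] + [p,q]. For instance
  ∂[1,2,3] = [2,3] − [1,3] + [1,2],
  ∂[2,5,6] = [5,6] − [2,6] + [2,5].
As a 15×10 matrix over Z this has rank 10, with invariant factors (1,1,1,1,1,1,1,1,1,2).

Reading off H_k = ker ∂_k / im ∂_{k+1}:

  H_0: rank C_0 − rank ∂_1 = 6 − 5 = 1, and the invariant factors of ∂_1 are all 1, so H_0 = Z.

H_0 = Z.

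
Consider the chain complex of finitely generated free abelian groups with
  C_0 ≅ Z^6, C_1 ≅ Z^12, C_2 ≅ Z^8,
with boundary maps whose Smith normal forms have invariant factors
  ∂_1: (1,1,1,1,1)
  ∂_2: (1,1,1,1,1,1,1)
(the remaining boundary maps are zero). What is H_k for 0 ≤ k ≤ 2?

H_0 ≅ Z,  H_1 = 0,  H_2 ≅ Z.

H_0: b_0 = 6 − 0 − 5 = 1; torsion from ∂_1 factors > 1: none. So H_0 ≅ Z.
H_1: b_1 = 12 − 5 − 7 = 0; torsion from ∂_2 factors > 1: none. So H_1 ≅ 0.
H_2: b_2 = 8 − 7 − 0 = 1; torsion from ∂_3 factors > 1: none. So H_2 ≅ Z.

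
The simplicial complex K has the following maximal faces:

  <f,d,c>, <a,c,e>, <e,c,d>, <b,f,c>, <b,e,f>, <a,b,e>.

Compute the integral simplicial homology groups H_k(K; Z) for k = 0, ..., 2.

H_0 ≅ Z,  H_1 ≅ Z,  H_2 = 0.

Fix the vertex order a < b < c < d < e < f and write every simplex with vertices in increasing order. Then dim K = 2 and the simplices of K are:

  0-simplices (6): a, b, c, d, e, f
  1-simplices (12): ab, ac, ae, bc, be, bf, cd, ce, cf, de, df, ef
  2-simplices (6): abe, ace, bcf, bef, cde, cdf

Hence C_0 ≅ Z^6, C_1 ≅ Z^12, C_2 ≅ Z^6.

The boundary map ∂_1: C_1 → C_0 is given by ∂[p,q] = [q] − [p]. For instance
  ∂bc = c − b.
The resulting 6×12 matrix has rank 5, and its Smith normal form has invariant factors (1,1,1,1,1).

∂_2: C_2 → C_1 acts by ∂[p,q,r] = [q,r] − [p,r] + [p,q]. For instance
  ∂ace = ce − ae + ac,
  ∂cde = de − ce + cd.
As a 12×6 matrix over Z this has rank 6, with invariant factors (1,1,1,1,1,1).

Reading off H_k = ker ∂_k / im ∂_{k+1}:

  H_0: rank C_0 − rank ∂_1 = 6 − 5 = 1, and the invariant factors of ∂_1 are all 1, so H_0 ≅ Z.
  H_1: rank ker ∂_1 − rank ∂_2 = (12 − 5) − 6 = 1, and the invariant factors of ∂_2 are all 1, so H_1 ≅ Z.
  H_2: rank ker ∂_2 − rank ∂_3 = (6 − 6) − 0 = 0, and there is no ∂_3, so H_2 ≅ 0.

As a check, the Euler characteristic is 6 − 12 + 6 = 0, which agrees with 1 − 1 + 0 = 0.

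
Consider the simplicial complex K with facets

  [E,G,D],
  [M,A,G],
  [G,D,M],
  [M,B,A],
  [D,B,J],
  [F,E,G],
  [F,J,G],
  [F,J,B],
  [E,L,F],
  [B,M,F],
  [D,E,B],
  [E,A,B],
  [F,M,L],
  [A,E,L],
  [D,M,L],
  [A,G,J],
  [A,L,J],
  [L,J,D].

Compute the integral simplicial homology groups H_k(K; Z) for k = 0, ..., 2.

H_0 ≅ Z,  H_1 ≅ Z^2,  H_2 ≅ Z.

K has 9 vertices, 27 edges, 18 triangles.
rank ∂_0 = 0, rank ∂_1 = 8 ⇒ b_0 = 9 − 0 − 8 = 1; all invariant factors of ∂_1 are 1 so no torsion. So H_0 ≅ Z.
rank ∂_1 = 8, rank ∂_2 = 17 ⇒ b_1 = 27 − 8 − 17 = 2; all invariant factors of ∂_2 are 1 so no torsion. So H_1 ≅ Z^2.
rank ∂_2 = 17, rank ∂_3 = 0 ⇒ b_2 = 18 − 17 − 0 = 1. So H_2 ≅ Z.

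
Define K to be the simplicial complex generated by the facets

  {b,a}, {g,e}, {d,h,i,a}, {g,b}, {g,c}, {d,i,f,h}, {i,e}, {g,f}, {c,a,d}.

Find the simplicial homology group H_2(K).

H_2 = 0.

We work with the vertex ordering a < b < c < d < e < f < g < h < i. The simplices of K, each written with vertices in increasing order, are:

  0-simplices (9): a, b, c, d, e, f, g, h, i
  1-simplices (17): ab, ac, ad, ah, ai, bg, cd, cg, df, dh, di, eg, ei, fg, fh, fi, hi
  2-simplices (8): acd, adh, adi, ahi, dfh, dfi, dhi, fhi
  3-simplices (2): adhi, dfhi

so the chain groups are C_0 ≅ Z^9, C_1 ≅ Z^17, C_2 ≅ Z^8, C_3 ≅ Z^2.

∂_1: C_1 → C_0 sends each edge [p,q] (with p < q) to q − p.
The 9×17 boundary matrix has rank 8 and Smith normal form diag(1,1,1,1,1,1,1,1).

Boundary ∂_2: C_2 → C_1 acts by ∂[p,q,r] = [q,r] − [p,r] + [p,q]. For instance
  ∂dfh = fh − dh + df,
  ∂fhi = hi − fi + fh.
As a 17×8 matrix over Z this has rank 6, with invariant factors (1,1,1,1,1,1).

Boundary ∂_3: C_3 → C_2 sends each 3-simplex σ to the alternating sum Σ_i (−1)^i (σ with its i-th vertex removed). For instance
  ∂dfhi = fhi − dhi + dfi − dfh,
  ∂adhi = dhi − ahi + adi − adh.
As a 8×2 matrix over Z this has rank 2, with invariant factors (1,1).

From H_k ≅ ker(∂_k) / im(∂_{k+1}) we obtain:

  H_2: rank ker ∂_2 − rank ∂_3 = (8 − 6) − 2 = 0, and the invariant factors of ∂_3 are all 1, so H_2 ≅ 0.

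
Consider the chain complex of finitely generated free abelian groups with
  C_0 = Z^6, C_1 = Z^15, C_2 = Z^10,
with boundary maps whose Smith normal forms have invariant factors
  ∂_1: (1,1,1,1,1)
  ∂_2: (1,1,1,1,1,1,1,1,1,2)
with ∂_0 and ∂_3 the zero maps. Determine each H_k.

H_0: b_0 = 6 − 0 − 5 = 1; torsion from ∂_1 factors > 1: none. So H_0 = Z.
H_1: b_1 = 15 − 5 − 10 = 0; torsion from ∂_2 factors > 1: [2]. So H_1 = Z/2Z.
H_2: b_2 = 10 − 10 − 0 = 0; torsion from ∂_3 factors > 1: none. So H_2 = 0.

H_0 = Z,  H_1 = Z/2Z,  H_2 = 0.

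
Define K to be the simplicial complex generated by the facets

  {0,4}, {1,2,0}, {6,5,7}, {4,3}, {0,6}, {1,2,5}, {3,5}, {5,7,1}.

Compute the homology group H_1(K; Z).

H_1 ≅ Z^2.

Take the total order 0 < 1 < 2 < 3 < 4 < 5 < 6 < 7 on the vertex set. Then K (dimension 2) consists of the simplices:

  0-simplices (8): [0], [1], [2], [3], [4], [5], [6], [7]
  1-simplices (13): [0,1], [0,2], [0,4], [0,6], [1,2], [1,5], [1,7], [2,5], [3,4], [3,5], [5,6], [5,7], [6,7]
  2-simplices (4): [0,1,2], [1,2,5], [1,5,7], [5,6,7]

giving chain groups C_0 ≅ Z^8, C_1 ≅ Z^13, C_2 ≅ Z^4.

∂_1: C_1 → C_0 is given by ∂[p,q] = [q] − [p].
The resulting 8×13 matrix has rank 7, and its Smith normal form has invariant factors (1,1,1,1,1,1,1).

∂_2: C_2 → C_1 maps a triangle to the signed sum of its edges. For instance
  ∂[1,5,7] = [5,7] − [1,7] + [1,5],
  ∂[0,1,2] = [1,2] − [0,2] + [0,1].
The 13×4 boundary matrix has rank 4 and Smith normal form diag(1,1,1,1).

Computing H_k = (kernel of ∂_k) / (image of ∂_{k+1}):

  H_1: rank ker ∂_1 − rank ∂_2 = (13 − 7) − 4 = 2, and the invariant factors of ∂_2 are all 1, so H_1 ≅ Z^2.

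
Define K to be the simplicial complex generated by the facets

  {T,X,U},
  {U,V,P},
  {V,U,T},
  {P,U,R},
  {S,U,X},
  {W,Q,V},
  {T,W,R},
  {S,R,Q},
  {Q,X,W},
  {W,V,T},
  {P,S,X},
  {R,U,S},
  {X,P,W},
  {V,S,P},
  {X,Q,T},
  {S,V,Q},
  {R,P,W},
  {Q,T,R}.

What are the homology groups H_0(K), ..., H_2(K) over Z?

We work with the vertex ordering P < Q < R < S < T < U < V < W < X. The simplices of K, each written with vertices in increasing order, are:

  0-simplices (9): P, Q, R, S, T, U, V, W, X
  1-simplices (27): PR, PS, PU, PV, PW, PX, QR, QS, QT, QV, QW, QX, RS, RT, RU, RW, SU, SV, SX, TU, TV, TW, TX, UV, UX, VW, WX
  2-simplices (18): PRU, PRW, PSV, PSX, PUV, PWX, QRS, QRT, QSV, QTX, QVW, QWX, RSU, RTW, SUX, TUV, TUX, TVW

so the chain groups are C_0 ≅ Z^9, C_1 ≅ Z^27, C_2 ≅ Z^18.

Boundary ∂_1: C_1 → C_0 sends each edge [p,q] (with p < q) to q − p.
The resulting 9×27 matrix has rank 8, and its Smith normal form has invariant factors (1,1,1,1,1,1,1,1).

Boundary ∂_2: C_2 → C_1 maps a triangle to the signed sum of its edges. For instance
  ∂PUV = UV − PV + PU,
  ∂PRU = RU − PU + PR.
This gives a 27×18 integer matrix of rank 18; reducing to Smith normal form yields diagonal entries (1,1,1,1,1,1,1,1,1,1,1,1,1,1,1,1,1,2).

Reading off H_k = ker ∂_k / im ∂_{k+1}:

  H_0: rank C_0 − rank ∂_1 = 9 − 8 = 1, and the invariant factors of ∂_1 are all 1, so H_0 = Z.
  H_1: rank ker ∂_1 − rank ∂_2 = (27 − 8) − 18 = 1, and ∂_2 has invariant factor 2 > 1, so H_1 = Z ⊕ Z/2.
  H_2: rank ker ∂_2 − rank ∂_3 = (18 − 18) − 0 = 0, and there is no ∂_3, so H_2 = 0.

H_0 = Z,  H_1 = Z ⊕ Z/2,  H_2 = 0.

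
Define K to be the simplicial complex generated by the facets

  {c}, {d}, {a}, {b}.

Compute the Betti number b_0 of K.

Order the vertices as a < b < c < d. Listing each simplex with vertices in this order, K has dimension 0 with simplices:

  0-simplices (4): a, b, c, d

so the chain groups are C_0 ≅ Z^4.

Now H_k = ker ∂_k / im ∂_{k+1}, so:

  H_0: rank C_0 − rank ∂_1 = 4 − 0 = 4, and there is no ∂_1, so H_0 ≅ Z^4.

Hence the Betti numbers are b_0 = 4.

b_0 = 4.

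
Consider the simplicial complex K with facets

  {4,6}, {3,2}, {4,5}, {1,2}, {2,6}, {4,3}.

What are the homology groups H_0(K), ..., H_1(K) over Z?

Order the vertices as 1 < 2 < 3 < 4 < 5 < 6. Listing each simplex with vertices in this order, K has dimension 1 with simplices:

  0-simplices (6): [1], [2], [3], [4], [5], [6]
  1-simplices (6): [1,2], [2,3], [2,6], [3,4], [4,5], [4,6]

Hence C_0 ≅ Z^6, C_1 ≅ Z^6.

Boundary ∂_1: C_1 → C_0 maps an edge to its endpoints' difference, ∂[p,q] = q − p. For instance
  ∂[2,3] = [3] − [2].
The resulting 6×6 matrix has rank 5, and its Smith normal form has invariant factors (1,1,1,1,1).

Now H_k = ker ∂_k / im ∂_{k+1}, so:

  H_0: rank C_0 − rank ∂_1 = 6 − 5 = 1, and the invariant factors of ∂_1 are all 1, so H_0 ≅ Z.
  H_1: rank ker ∂_1 − rank ∂_2 = (6 − 5) − 0 = 1, and there is no ∂_2, so H_1 ≅ Z.

H_0 ≅ Z,  H_1 ≅ Z.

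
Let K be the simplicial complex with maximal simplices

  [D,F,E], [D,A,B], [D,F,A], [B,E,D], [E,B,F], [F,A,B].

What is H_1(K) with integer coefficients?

H_1 = 0.

Fix the vertex order A < B < D < E < F and write every simplex with vertices in increasing order. Then dim K = 2 and the simplices of K are:

  0-simplices (5): A, B, D, E, F
  1-simplices (9): AB, AD, AF, BD, BE, BF, DE, DF, EF
  2-simplices (6): ABD, ABF, ADF, BDE, BEF, DEF

so the chain groups are C_0 ≅ Z^5, C_1 ≅ Z^9, C_2 ≅ Z^6.

∂_1: C_1 → C_0 maps an edge to its endpoints' difference, ∂[p,q] = q − p.
The resulting 5×9 matrix has rank 4, and its Smith normal form has invariant factors (1,1,1,1).

∂_2: C_2 → C_1 maps a triangle to the signed sum of its edges. For instance
  ∂ABD = BD − AD + AB,
  ∂DEF = EF − DF + DE.
The 9×6 boundary matrix has rank 5 and Smith normal form diag(1,1,1,1,1).

Reading off H_k = ker ∂_k / im ∂_{k+1}:

  H_1: rank ker ∂_1 − rank ∂_2 = (9 − 4) − 5 = 0, and the invariant factors of ∂_2 are all 1, so H_1 = 0.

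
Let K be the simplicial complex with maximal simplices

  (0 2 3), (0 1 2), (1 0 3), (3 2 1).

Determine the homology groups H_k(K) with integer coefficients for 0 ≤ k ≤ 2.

H_0 ≅ Z,  H_1 = 0,  H_2 ≅ Z.

Take the total order 0 < 1 < 2 < 3 on the vertex set. Then K (dimension 2) consists of the simplices:

  0-simplices (4): [0], [1], [2], [3]
  1-simplices (6): [0,1], [0,2], [0,3], [1,2], [1,3], [2,3]
  2-simplices (4): [0,1,2], [0,1,3], [0,2,3], [1,2,3]

Hence C_0 ≅ Z^4, C_1 ≅ Z^6, C_2 ≅ Z^4.

The boundary map ∂_1: C_1 → C_0 is given by ∂[p,q] = [q] − [p]. For instance
  ∂[0,2] = [2] − [0].
The resulting 4×6 matrix has rank 3, and its Smith normal form has invariant factors (1,1,1).

Boundary ∂_2: C_2 → C_1 acts by ∂[p,q,r] = [q,r] − [p,r] + [p,q]. For instance
  ∂[0,1,2] = [1,2] − [0,2] + [0,1],
  ∂[1,2,3] = [2,3] − [1,3] + [1,2].
The resulting 6×4 matrix has rank 3, and its Smith normal form has invariant factors (1,1,1).

Reading off H_k = ker ∂_k / im ∂_{k+1}:

  H_0: rank C_0 − rank ∂_1 = 4 − 3 = 1, and the invariant factors of ∂_1 are all 1, so H_0 ≅ Z.
  H_1: rank ker ∂_1 − rank ∂_2 = (6 − 3) − 3 = 0, and the invariant factors of ∂_2 are all 1, so H_1 ≅ 0.
  H_2: rank ker ∂_2 − rank ∂_3 = (4 − 3) − 0 = 1, and there is no ∂_3, so H_2 ≅ Z.

As a check, the Euler characteristic is 4 − 6 + 4 = 2, which agrees with 1 − 0 + 1 = 2.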